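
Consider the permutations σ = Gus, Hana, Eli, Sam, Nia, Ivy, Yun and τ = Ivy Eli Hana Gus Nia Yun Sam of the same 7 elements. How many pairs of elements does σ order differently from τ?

Assign each item its position (1..7) in the first ordering, then rewrite the second ordering as that position sequence:
positions: Gus→1, Hana→2, Eli→3, Sam→4, Nia→5, Ivy→6, Yun→7
second ordering as positions: [6, 3, 2, 1, 5, 7, 4]
Discordant pairs = inversions in this position sequence.
6: 3, 2, 1, 5, 4 → 5
3: 2, 1 → 2
2: 1 → 1
1: 0
5: 4 → 1
7: 4 → 1
4: 0
Total: 5 + 2 + 1 + 0 + 1 + 1 + 0 = 10

10 discordant pairs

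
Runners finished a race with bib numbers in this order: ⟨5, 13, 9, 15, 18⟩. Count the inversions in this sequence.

Out-of-order index pairs (0-indexed):
(1,2): 13 > 9
That's 1 pair.

1 out-of-order pair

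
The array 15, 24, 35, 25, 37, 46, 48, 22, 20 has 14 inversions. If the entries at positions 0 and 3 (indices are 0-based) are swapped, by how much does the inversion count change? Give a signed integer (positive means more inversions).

+3

Positions 0 and 3 hold 15 and 25; after swapping, the array is [25, 24, 35, 15, 37, 46, 48, 22, 20].
Sweep left to right; for each value list the smaller values that follow it:
25: 4
24: 3
35: 3
15: 0
37: 2
46: 2
48: 2
22: 1
20: 0
Sum: 4 + 3 + 3 + 0 + 2 + 2 + 2 + 1 + 0 = 17
Change: 17 − 14 = +3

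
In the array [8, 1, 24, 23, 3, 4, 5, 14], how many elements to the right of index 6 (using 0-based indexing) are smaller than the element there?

The element at index 6 is 5.
Elements after it: 14
None of them are smaller than 5.

0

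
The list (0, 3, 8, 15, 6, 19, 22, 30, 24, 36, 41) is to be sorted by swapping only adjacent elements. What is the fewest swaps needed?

Each adjacent swap fixes exactly one inversion, so the minimum swap count equals the number of inversions.
Count inversions — for each element, later elements that are smaller:
0: none → 0
3: none → 0
8: 6 → 1
15: 6 → 1
6: none → 0
19: none → 0
22: none → 0
30: 24 → 1
24: none → 0
36: none → 0
41: none → 0
Total inversions: 0 + 0 + 1 + 1 + 0 + 0 + 0 + 1 + 0 + 0 + 0 = 3

Adjacent swaps: 3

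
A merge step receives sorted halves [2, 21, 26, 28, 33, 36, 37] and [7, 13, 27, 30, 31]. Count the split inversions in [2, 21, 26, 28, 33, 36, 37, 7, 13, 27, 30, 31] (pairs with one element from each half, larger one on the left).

22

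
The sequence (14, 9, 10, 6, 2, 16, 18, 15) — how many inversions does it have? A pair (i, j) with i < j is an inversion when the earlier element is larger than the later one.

11

Count, for each position, how many later elements it exceeds:
14: 4
9: 2
10: 2
6: 1
2: 0
16: 1
18: 1
15: 0
Sum: 4 + 2 + 2 + 1 + 0 + 1 + 1 + 0 = 11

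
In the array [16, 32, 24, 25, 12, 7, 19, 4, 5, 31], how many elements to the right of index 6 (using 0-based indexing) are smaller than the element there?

2 such elements

The element at index 6 is 19.
Elements after it: 4, 5, 31
Those smaller than 19: 4, 5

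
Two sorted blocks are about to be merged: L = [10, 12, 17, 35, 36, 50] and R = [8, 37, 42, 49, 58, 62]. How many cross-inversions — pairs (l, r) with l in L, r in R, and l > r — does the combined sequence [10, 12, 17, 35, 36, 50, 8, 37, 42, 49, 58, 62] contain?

9 cross-inversions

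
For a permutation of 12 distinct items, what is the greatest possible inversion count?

The maximum occurs when the array is in strictly decreasing order: every one of the C(12, 2) pairs is inverted.
C(12, 2) = 12·11/2 = 66

Inversions: 66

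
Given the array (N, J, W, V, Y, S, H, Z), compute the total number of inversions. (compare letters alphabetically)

Count, for each position, how many later elements it exceeds:
N: 2
J: 1
W: 3
V: 2
Y: 2
S: 1
H: 0
Z: 0
Sum: 2 + 1 + 3 + 2 + 2 + 1 + 0 + 0 = 11

11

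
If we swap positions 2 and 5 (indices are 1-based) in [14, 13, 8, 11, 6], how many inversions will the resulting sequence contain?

Positions 2 and 5 hold 13 and 6; after swapping, the array is [14, 6, 8, 11, 13].
Count, for each position, how many later elements it exceeds:
14: 4
6: 0
8: 0
11: 0
13: 0
Sum: 4 + 0 + 0 + 0 + 0 = 4

4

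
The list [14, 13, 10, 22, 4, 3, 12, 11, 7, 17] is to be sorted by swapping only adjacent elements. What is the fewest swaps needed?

There are 26 adjacent swaps.

Minimum adjacent swaps = number of inversions (each swap of adjacent out-of-order elements removes one inversion and no swap can remove more).
Count inversions — for each element, later elements that are smaller:
14: 13, 10, 4, 3, 12, 11, 7 → 7
13: 10, 4, 3, 12, 11, 7 → 6
10: 4, 3, 7 → 3
22: 4, 3, 12, 11, 7, 17 → 6
4: 3 → 1
3: none → 0
12: 11, 7 → 2
11: 7 → 1
7: none → 0
17: none → 0
Total inversions: 7 + 6 + 3 + 6 + 1 + 0 + 2 + 1 + 0 + 0 = 26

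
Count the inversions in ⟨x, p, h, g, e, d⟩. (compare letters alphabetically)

Count, for each position, how many later elements it exceeds:
x → p, h, g, e, d → 5
p → h, g, e, d → 4
h → g, e, d → 3
g → e, d → 2
e → d → 1
d → none → 0
Sum: 5 + 4 + 3 + 2 + 1 + 0 = 15

15 inversions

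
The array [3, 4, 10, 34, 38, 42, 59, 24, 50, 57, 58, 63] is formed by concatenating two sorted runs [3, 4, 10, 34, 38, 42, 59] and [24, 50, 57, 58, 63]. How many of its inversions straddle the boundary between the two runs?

7

Count, for every r in R, how many entries of L exceed r:
r = 24: 34, 38, 42, 59 → 4
r = 50: 59 → 1
r = 57: 59 → 1
r = 58: 59 → 1
r = 63: none → 0
Cross-inversions: 4 + 1 + 1 + 1 + 0 = 7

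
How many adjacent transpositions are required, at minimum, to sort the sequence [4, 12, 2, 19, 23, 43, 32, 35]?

4 swaps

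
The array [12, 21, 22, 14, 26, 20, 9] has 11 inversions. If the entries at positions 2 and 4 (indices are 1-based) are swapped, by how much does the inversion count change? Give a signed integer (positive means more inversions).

Positions 2 and 4 hold 21 and 14; after swapping, the array is [12, 14, 22, 21, 26, 20, 9].
For each element, count later entries that are smaller:
12 → 9 → 1
14 → 9 → 1
22 → 21, 20, 9 → 3
21 → 20, 9 → 2
26 → 20, 9 → 2
20 → 9 → 1
9 → none → 0
Sum: 1 + 1 + 3 + 2 + 2 + 1 + 0 = 10
Change: 10 − 11 = -1

-1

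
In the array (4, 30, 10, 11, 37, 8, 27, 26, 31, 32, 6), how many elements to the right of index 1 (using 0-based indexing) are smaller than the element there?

The element at index 1 is 30.
Elements after it: 10, 11, 37, 8, 27, 26, 31, 32, 6
Those smaller than 30: 10, 11, 8, 27, 26, 6

6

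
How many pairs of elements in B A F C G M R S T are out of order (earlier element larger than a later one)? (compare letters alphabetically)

Element-by-element contributions:
B → A → 1
A → none → 0
F → C → 1
C → none → 0
G → none → 0
M → none → 0
R → none → 0
S → none → 0
T → none → 0
Sum: 1 + 0 + 1 + 0 + 0 + 0 + 0 + 0 + 0 = 2

2 inversions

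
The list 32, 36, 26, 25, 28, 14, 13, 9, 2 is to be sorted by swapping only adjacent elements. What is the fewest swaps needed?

Swaps: 33

The minimum number of adjacent swaps to sort an array equals its inversion count, since every such swap removes exactly one inversion.
Count inversions — for each element, later elements that are smaller:
32: 26, 25, 28, 14, 13, 9, 2 → 7
36: 26, 25, 28, 14, 13, 9, 2 → 7
26: 25, 14, 13, 9, 2 → 5
25: 14, 13, 9, 2 → 4
28: 14, 13, 9, 2 → 4
14: 13, 9, 2 → 3
13: 9, 2 → 2
9: 2 → 1
2: none → 0
Total inversions: 7 + 7 + 5 + 4 + 4 + 3 + 2 + 1 + 0 = 33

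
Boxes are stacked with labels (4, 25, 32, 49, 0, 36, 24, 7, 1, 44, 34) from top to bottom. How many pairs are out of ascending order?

25

Count, for each position, how many later elements it exceeds:
4: 2
25: 4
32: 4
49: 7
0: 0
36: 4
24: 2
7: 1
1: 0
44: 1
34: 0
Sum: 2 + 4 + 4 + 7 + 0 + 4 + 2 + 1 + 0 + 1 + 0 = 25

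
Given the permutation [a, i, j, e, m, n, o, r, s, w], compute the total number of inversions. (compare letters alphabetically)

For each element, count later entries that are smaller:
a → none → 0
i → e → 1
j → e → 1
e → none → 0
m → none → 0
n → none → 0
o → none → 0
r → none → 0
s → none → 0
w → none → 0
Sum: 0 + 1 + 1 + 0 + 0 + 0 + 0 + 0 + 0 + 0 = 2

2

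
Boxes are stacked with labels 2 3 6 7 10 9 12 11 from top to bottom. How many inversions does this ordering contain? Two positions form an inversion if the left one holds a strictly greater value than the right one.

Element-by-element contributions:
2: 0
3: 0
6: 0
7: 0
10: 1
9: 0
12: 1
11: 0
Sum: 0 + 0 + 0 + 0 + 1 + 0 + 1 + 0 = 2

2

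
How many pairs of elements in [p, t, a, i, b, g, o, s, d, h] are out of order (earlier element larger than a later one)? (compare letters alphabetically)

24 inversions

Count, for each position, how many later elements it exceeds:
p: 7
t: 8
a: 0
i: 4
b: 0
g: 1
o: 2
s: 2
d: 0
h: 0
Sum: 7 + 8 + 0 + 4 + 0 + 1 + 2 + 2 + 0 + 0 = 24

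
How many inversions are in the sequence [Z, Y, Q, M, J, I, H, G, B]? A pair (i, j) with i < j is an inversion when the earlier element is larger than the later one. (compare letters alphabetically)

36 inversions

Element-by-element contributions:
Z → Y, Q, M, J, I, H, G, B → 8
Y → Q, M, J, I, H, G, B → 7
Q → M, J, I, H, G, B → 6
M → J, I, H, G, B → 5
J → I, H, G, B → 4
I → H, G, B → 3
H → G, B → 2
G → B → 1
B → none → 0
Sum: 8 + 7 + 6 + 5 + 4 + 3 + 2 + 1 + 0 = 36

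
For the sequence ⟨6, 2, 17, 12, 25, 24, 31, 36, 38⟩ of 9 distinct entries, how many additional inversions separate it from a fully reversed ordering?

33

Maximum inversions for 9 distinct elements is C(9, 2) = 9·8/2 = 36.
Current inversions — for each element, count later smaller elements:
6: 1
2: 0
17: 1
12: 0
25: 1
24: 0
31: 0
36: 0
38: 0
Current total: 1 + 0 + 1 + 0 + 1 + 0 + 0 + 0 + 0 = 3
Shortfall: 36 − 3 = 33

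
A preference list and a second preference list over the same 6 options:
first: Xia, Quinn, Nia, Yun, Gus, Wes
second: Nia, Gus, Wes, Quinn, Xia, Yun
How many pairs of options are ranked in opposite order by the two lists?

Assign each item its position (1..6) in the first ordering, then rewrite the second ordering as that position sequence:
positions: Xia→1, Quinn→2, Nia→3, Yun→4, Gus→5, Wes→6
second ordering as positions: [3, 5, 6, 2, 1, 4]
Discordant pairs = inversions in this position sequence.
3: 2, 1 → 2
5: 2, 1, 4 → 3
6: 2, 1, 4 → 3
2: 1 → 1
1: 0
4: 0
Total: 2 + 3 + 3 + 1 + 0 + 0 = 9

9 pairs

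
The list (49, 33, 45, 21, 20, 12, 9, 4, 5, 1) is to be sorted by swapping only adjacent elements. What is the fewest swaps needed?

Each adjacent swap fixes exactly one inversion, so the minimum swap count equals the number of inversions.
Count inversions — for each element, later elements that are smaller:
49: 33, 45, 21, 20, 12, 9, 4, 5, 1 → 9
33: 21, 20, 12, 9, 4, 5, 1 → 7
45: 21, 20, 12, 9, 4, 5, 1 → 7
21: 20, 12, 9, 4, 5, 1 → 6
20: 12, 9, 4, 5, 1 → 5
12: 9, 4, 5, 1 → 4
9: 4, 5, 1 → 3
4: 1 → 1
5: 1 → 1
1: none → 0
Total inversions: 9 + 7 + 7 + 6 + 5 + 4 + 3 + 1 + 1 + 0 = 43

43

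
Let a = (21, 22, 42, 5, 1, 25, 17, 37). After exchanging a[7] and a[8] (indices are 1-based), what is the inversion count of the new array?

There are 14 inversions.

Positions 7 and 8 hold 17 and 37; after swapping, the array is [21, 22, 42, 5, 1, 25, 37, 17].
Count, for each position, how many later elements it exceeds:
21 → 5, 1, 17 → 3
22 → 5, 1, 17 → 3
42 → 5, 1, 25, 37, 17 → 5
5 → 1 → 1
1 → none → 0
25 → 17 → 1
37 → 17 → 1
17 → none → 0
Sum: 3 + 3 + 5 + 1 + 0 + 1 + 1 + 0 = 14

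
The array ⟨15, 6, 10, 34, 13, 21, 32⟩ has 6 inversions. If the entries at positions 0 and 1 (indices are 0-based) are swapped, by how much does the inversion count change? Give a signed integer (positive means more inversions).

Positions 0 and 1 hold 15 and 6; after swapping, the array is [6, 15, 10, 34, 13, 21, 32].
Count, for each position, how many later elements it exceeds:
6: 0
15: 2
10: 0
34: 3
13: 0
21: 0
32: 0
Sum: 0 + 2 + 0 + 3 + 0 + 0 + 0 = 5
Change: 5 − 6 = -1

-1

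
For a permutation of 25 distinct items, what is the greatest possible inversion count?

Inversions: 300

The maximum occurs when the array is in strictly decreasing order: every one of the C(25, 2) pairs is inverted.
C(25, 2) = 25·24/2 = 300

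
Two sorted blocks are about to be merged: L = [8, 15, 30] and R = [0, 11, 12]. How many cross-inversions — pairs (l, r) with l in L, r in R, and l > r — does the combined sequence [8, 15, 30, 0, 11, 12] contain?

7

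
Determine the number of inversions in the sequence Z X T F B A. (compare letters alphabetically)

Inversions: 15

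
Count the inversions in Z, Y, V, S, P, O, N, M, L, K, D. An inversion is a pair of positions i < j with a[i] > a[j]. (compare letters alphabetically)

For each element, count later entries that are smaller:
Z: 10
Y: 9
V: 8
S: 7
P: 6
O: 5
N: 4
M: 3
L: 2
K: 1
D: 0
Sum: 10 + 9 + 8 + 7 + 6 + 5 + 4 + 3 + 2 + 1 + 0 = 55

55 inversions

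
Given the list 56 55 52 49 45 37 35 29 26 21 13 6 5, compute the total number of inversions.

78

Sweep left to right; for each value list the smaller values that follow it:
56: 12
55: 11
52: 10
49: 9
45: 8
37: 7
35: 6
29: 5
26: 4
21: 3
13: 2
6: 1
5: 0
Sum: 12 + 11 + 10 + 9 + 8 + 7 + 6 + 5 + 4 + 3 + 2 + 1 + 0 = 78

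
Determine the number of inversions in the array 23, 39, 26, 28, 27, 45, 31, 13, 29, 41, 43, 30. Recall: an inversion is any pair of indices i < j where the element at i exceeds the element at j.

23

For each element, count later entries that are smaller:
23 → 13 → 1
39 → 26, 28, 27, 31, 13, 29, 30 → 7
26 → 13 → 1
28 → 27, 13 → 2
27 → 13 → 1
45 → 31, 13, 29, 41, 43, 30 → 6
31 → 13, 29, 30 → 3
13 → none → 0
29 → none → 0
41 → 30 → 1
43 → 30 → 1
30 → none → 0
Sum: 1 + 7 + 1 + 2 + 1 + 6 + 3 + 0 + 0 + 1 + 1 + 0 = 23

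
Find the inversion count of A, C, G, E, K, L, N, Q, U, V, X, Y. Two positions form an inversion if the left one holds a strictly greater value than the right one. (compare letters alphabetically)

Element-by-element contributions:
A: 0
C: 0
G: 1
E: 0
K: 0
L: 0
N: 0
Q: 0
U: 0
V: 0
X: 0
Y: 0
Sum: 0 + 0 + 1 + 0 + 0 + 0 + 0 + 0 + 0 + 0 + 0 + 0 = 1

1 inversion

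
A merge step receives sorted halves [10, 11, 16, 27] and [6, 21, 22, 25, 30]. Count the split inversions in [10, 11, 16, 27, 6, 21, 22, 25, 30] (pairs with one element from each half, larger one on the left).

7

Count, for every r in R, how many entries of L exceed r:
r = 6: 10, 11, 16, 27 → 4
r = 21: 27 → 1
r = 22: 27 → 1
r = 25: 27 → 1
r = 30: none → 0
Cross-inversions: 4 + 1 + 1 + 1 + 0 = 7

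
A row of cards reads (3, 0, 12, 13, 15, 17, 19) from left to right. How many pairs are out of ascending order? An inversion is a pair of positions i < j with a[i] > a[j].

Inversions: 1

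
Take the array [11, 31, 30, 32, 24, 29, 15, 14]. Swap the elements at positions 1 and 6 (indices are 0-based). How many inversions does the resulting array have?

Positions 1 and 6 hold 31 and 15; after swapping, the array is [11, 15, 30, 32, 24, 29, 31, 14].
For each element, count later entries that are smaller:
11 → none → 0
15 → 14 → 1
30 → 24, 29, 14 → 3
32 → 24, 29, 31, 14 → 4
24 → 14 → 1
29 → 14 → 1
31 → 14 → 1
14 → none → 0
Sum: 0 + 1 + 3 + 4 + 1 + 1 + 1 + 0 = 11

11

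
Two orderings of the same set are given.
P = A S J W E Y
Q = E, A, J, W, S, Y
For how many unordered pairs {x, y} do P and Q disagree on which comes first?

Assign each item its position (1..6) in the first ordering, then rewrite the second ordering as that position sequence:
positions: A→1, S→2, J→3, W→4, E→5, Y→6
second ordering as positions: [5, 1, 3, 4, 2, 6]
Discordant pairs = inversions in this position sequence.
5: 1, 3, 4, 2 → 4
1: 0
3: 2 → 1
4: 2 → 1
2: 0
6: 0
Total: 4 + 0 + 1 + 1 + 0 + 0 = 6

6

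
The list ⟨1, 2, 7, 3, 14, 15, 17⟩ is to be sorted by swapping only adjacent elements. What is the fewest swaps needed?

1

The minimum number of adjacent swaps to sort an array equals its inversion count, since every such swap removes exactly one inversion.
Count inversions — for each element, later elements that are smaller:
1: none → 0
2: none → 0
7: 3 → 1
3: none → 0
14: none → 0
15: none → 0
17: none → 0
Total inversions: 0 + 0 + 1 + 0 + 0 + 0 + 0 = 1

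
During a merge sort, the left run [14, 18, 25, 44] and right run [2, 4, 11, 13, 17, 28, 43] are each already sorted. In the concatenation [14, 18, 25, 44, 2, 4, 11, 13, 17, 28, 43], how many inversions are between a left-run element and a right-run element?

21 split inversions

Count, for every r in R, how many entries of L exceed r:
r = 2: 14, 18, 25, 44 → 4
r = 4: 14, 18, 25, 44 → 4
r = 11: 14, 18, 25, 44 → 4
r = 13: 14, 18, 25, 44 → 4
r = 17: 18, 25, 44 → 3
r = 28: 44 → 1
r = 43: 44 → 1
Cross-inversions: 4 + 4 + 4 + 4 + 3 + 1 + 1 = 21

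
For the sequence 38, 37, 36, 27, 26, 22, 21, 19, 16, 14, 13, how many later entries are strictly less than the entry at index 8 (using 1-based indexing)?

3 such elements

The element at index 8 is 19.
Elements after it: 16, 14, 13
Those smaller than 19: 16, 14, 13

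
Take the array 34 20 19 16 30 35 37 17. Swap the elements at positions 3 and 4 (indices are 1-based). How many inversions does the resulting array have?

Positions 3 and 4 hold 19 and 16; after swapping, the array is [34, 20, 16, 19, 30, 35, 37, 17].
Element-by-element contributions:
34 → 20, 16, 19, 30, 17 → 5
20 → 16, 19, 17 → 3
16 → none → 0
19 → 17 → 1
30 → 17 → 1
35 → 17 → 1
37 → 17 → 1
17 → none → 0
Sum: 5 + 3 + 0 + 1 + 1 + 1 + 1 + 0 = 12

12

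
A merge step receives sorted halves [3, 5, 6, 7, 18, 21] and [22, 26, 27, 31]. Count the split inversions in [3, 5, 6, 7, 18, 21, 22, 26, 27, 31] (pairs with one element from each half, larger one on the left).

Cross-inversions: 0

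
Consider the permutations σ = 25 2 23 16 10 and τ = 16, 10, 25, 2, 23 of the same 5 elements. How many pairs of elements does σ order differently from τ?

Assign each item its position (1..5) in the first ordering, then rewrite the second ordering as that position sequence:
positions: 25→1, 2→2, 23→3, 16→4, 10→5
second ordering as positions: [4, 5, 1, 2, 3]
Discordant pairs = inversions in this position sequence.
4: 1, 2, 3 → 3
5: 1, 2, 3 → 3
1: 0
2: 0
3: 0
Total: 3 + 3 + 0 + 0 + 0 = 6

6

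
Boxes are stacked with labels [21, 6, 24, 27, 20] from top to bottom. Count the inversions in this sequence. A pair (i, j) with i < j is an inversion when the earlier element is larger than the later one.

Listing every pair i<j with a[i]>a[j] (using 0-based positions):
(0,1): 21 > 6
(0,4): 21 > 20
(2,4): 24 > 20
(3,4): 27 > 20
That's 4 pairs.

Inversions: 4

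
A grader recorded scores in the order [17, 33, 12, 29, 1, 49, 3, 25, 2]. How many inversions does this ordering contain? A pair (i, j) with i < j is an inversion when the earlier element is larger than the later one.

22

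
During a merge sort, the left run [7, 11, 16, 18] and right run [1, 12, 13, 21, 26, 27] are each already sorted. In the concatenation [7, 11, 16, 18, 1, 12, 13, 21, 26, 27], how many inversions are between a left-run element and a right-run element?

8

For each element r of the right run, count left-run elements greater than r:
r = 1: 7, 11, 16, 18 → 4
r = 12: 16, 18 → 2
r = 13: 16, 18 → 2
r = 21: none → 0
r = 26: none → 0
r = 27: none → 0
Cross-inversions: 4 + 2 + 2 + 0 + 0 + 0 = 8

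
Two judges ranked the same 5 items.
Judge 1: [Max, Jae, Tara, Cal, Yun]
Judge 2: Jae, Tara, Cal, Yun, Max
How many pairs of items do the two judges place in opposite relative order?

Assign each item its position (1..5) in the first ordering, then rewrite the second ordering as that position sequence:
positions: Max→1, Jae→2, Tara→3, Cal→4, Yun→5
second ordering as positions: [2, 3, 4, 5, 1]
Discordant pairs = inversions in this position sequence.
2: 1 → 1
3: 1 → 1
4: 1 → 1
5: 1 → 1
1: 0
Total: 1 + 1 + 1 + 1 + 0 = 4

4 discordant pairs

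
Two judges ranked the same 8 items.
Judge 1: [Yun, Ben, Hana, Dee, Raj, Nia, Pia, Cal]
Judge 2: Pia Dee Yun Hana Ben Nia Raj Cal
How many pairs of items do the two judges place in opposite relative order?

Assign each item its position (1..8) in the first ordering, then rewrite the second ordering as that position sequence:
positions: Yun→1, Ben→2, Hana→3, Dee→4, Raj→5, Nia→6, Pia→7, Cal→8
second ordering as positions: [7, 4, 1, 3, 2, 6, 5, 8]
Discordant pairs = inversions in this position sequence.
7: 4, 1, 3, 2, 6, 5 → 6
4: 1, 3, 2 → 3
1: 0
3: 2 → 1
2: 0
6: 5 → 1
5: 0
8: 0
Total: 6 + 3 + 0 + 1 + 0 + 1 + 0 + 0 = 11

11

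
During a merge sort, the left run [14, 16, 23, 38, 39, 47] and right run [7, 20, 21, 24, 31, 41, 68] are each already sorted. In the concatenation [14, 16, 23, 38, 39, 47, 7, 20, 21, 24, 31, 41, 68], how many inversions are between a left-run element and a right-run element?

21 cross-inversions

For each element r of the right run, count left-run elements greater than r:
r = 7: 14, 16, 23, 38, 39, 47 → 6
r = 20: 23, 38, 39, 47 → 4
r = 21: 23, 38, 39, 47 → 4
r = 24: 38, 39, 47 → 3
r = 31: 38, 39, 47 → 3
r = 41: 47 → 1
r = 68: none → 0
Cross-inversions: 6 + 4 + 4 + 3 + 3 + 1 + 0 = 21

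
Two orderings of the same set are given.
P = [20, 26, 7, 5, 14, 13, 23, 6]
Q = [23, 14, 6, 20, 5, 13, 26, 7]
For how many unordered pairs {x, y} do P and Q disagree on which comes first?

19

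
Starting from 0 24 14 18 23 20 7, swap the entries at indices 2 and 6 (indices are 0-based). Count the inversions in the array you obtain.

9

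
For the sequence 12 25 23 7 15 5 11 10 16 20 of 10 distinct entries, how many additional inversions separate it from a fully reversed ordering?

21 inversions short

Maximum inversions for 10 distinct elements is C(10, 2) = 10·9/2 = 45.
Current inversions — for each element, count later smaller elements:
12: 4
25: 8
23: 7
7: 1
15: 3
5: 0
11: 1
10: 0
16: 0
20: 0
Current total: 4 + 8 + 7 + 1 + 3 + 0 + 1 + 0 + 0 + 0 = 24
Shortfall: 45 − 24 = 21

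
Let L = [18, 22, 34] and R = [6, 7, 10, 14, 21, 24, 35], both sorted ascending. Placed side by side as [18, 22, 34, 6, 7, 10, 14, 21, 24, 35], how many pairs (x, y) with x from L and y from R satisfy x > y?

15

For each element r of the right run, count left-run elements greater than r:
r = 6: 18, 22, 34 → 3
r = 7: 18, 22, 34 → 3
r = 10: 18, 22, 34 → 3
r = 14: 18, 22, 34 → 3
r = 21: 22, 34 → 2
r = 24: 34 → 1
r = 35: none → 0
Cross-inversions: 3 + 3 + 3 + 3 + 2 + 1 + 0 = 15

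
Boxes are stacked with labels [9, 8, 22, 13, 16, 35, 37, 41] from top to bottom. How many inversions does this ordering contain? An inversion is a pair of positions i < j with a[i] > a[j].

Count, for each position, how many later elements it exceeds:
9: 1
8: 0
22: 2
13: 0
16: 0
35: 0
37: 0
41: 0
Sum: 1 + 0 + 2 + 0 + 0 + 0 + 0 + 0 = 3

3 inversions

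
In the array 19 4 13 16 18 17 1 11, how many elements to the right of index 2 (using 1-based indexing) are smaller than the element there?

1

The element at index 2 is 4.
Elements after it: 13, 16, 18, 17, 1, 11
Those smaller than 4: 1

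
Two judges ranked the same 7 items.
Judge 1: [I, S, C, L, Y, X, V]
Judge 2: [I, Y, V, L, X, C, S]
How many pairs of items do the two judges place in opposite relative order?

There are 12 discordant pairs.

Assign each item its position (1..7) in the first ordering, then rewrite the second ordering as that position sequence:
positions: I→1, S→2, C→3, L→4, Y→5, X→6, V→7
second ordering as positions: [1, 5, 7, 4, 6, 3, 2]
Discordant pairs = inversions in this position sequence.
1: 0
5: 4, 3, 2 → 3
7: 4, 6, 3, 2 → 4
4: 3, 2 → 2
6: 3, 2 → 2
3: 2 → 1
2: 0
Total: 0 + 3 + 4 + 2 + 2 + 1 + 0 = 12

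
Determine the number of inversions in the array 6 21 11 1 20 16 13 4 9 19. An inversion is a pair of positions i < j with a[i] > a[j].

23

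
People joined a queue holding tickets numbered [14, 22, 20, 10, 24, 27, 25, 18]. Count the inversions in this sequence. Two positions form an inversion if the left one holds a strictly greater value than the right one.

10

Sweep left to right; for each value list the smaller values that follow it:
14 → 10 → 1
22 → 20, 10, 18 → 3
20 → 10, 18 → 2
10 → none → 0
24 → 18 → 1
27 → 25, 18 → 2
25 → 18 → 1
18 → none → 0
Sum: 1 + 3 + 2 + 0 + 1 + 2 + 1 + 0 = 10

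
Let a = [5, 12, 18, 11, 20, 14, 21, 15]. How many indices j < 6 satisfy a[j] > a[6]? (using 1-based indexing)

The element at index 6 is 14.
Elements before it: 5, 12, 18, 11, 20
Those larger than 14: 18, 20

2 such elements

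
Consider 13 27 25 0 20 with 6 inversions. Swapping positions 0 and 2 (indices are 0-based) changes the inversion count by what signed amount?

+1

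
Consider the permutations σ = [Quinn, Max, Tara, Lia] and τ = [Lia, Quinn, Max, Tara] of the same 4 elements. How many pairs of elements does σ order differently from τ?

3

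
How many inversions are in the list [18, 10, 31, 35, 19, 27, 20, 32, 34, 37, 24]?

For each element, count later entries that are smaller:
18: 1
10: 0
31: 4
35: 6
19: 0
27: 2
20: 0
32: 1
34: 1
37: 1
24: 0
Sum: 1 + 0 + 4 + 6 + 0 + 2 + 0 + 1 + 1 + 1 + 0 = 16

16 inversions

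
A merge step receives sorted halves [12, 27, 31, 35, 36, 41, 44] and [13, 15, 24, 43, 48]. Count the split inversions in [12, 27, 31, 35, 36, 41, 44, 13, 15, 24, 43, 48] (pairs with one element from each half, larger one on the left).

19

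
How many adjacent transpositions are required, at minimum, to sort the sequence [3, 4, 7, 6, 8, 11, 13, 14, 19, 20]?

Minimum adjacent swaps = number of inversions (each swap of adjacent out-of-order elements removes one inversion and no swap can remove more).
Count inversions — for each element, later elements that are smaller:
3: none → 0
4: none → 0
7: 6 → 1
6: none → 0
8: none → 0
11: none → 0
13: none → 0
14: none → 0
19: none → 0
20: none → 0
Total inversions: 0 + 0 + 1 + 0 + 0 + 0 + 0 + 0 + 0 + 0 = 1

1 swap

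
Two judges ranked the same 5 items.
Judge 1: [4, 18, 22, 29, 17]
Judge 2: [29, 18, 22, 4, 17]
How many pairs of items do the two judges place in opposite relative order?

5 discordant pairs

Assign each item its position (1..5) in the first ordering, then rewrite the second ordering as that position sequence:
positions: 4→1, 18→2, 22→3, 29→4, 17→5
second ordering as positions: [4, 2, 3, 1, 5]
Discordant pairs = inversions in this position sequence.
4: 2, 3, 1 → 3
2: 1 → 1
3: 1 → 1
1: 0
5: 0
Total: 3 + 1 + 1 + 0 + 0 = 5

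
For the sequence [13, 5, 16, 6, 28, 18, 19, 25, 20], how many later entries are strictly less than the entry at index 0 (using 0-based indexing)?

2

The element at index 0 is 13.
Elements after it: 5, 16, 6, 28, 18, 19, 25, 20
Those smaller than 13: 5, 6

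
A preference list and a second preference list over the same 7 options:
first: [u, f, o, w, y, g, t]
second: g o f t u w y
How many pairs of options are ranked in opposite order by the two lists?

Assign each item its position (1..7) in the first ordering, then rewrite the second ordering as that position sequence:
positions: u→1, f→2, o→3, w→4, y→5, g→6, t→7
second ordering as positions: [6, 3, 2, 7, 1, 4, 5]
Discordant pairs = inversions in this position sequence.
6: 3, 2, 1, 4, 5 → 5
3: 2, 1 → 2
2: 1 → 1
7: 1, 4, 5 → 3
1: 0
4: 0
5: 0
Total: 5 + 2 + 1 + 3 + 0 + 0 + 0 = 11

11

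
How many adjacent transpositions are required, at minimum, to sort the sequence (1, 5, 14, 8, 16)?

Swaps: 1

Minimum adjacent swaps = number of inversions (each swap of adjacent out-of-order elements removes one inversion and no swap can remove more).
Count inversions — for each element, later elements that are smaller:
1: none → 0
5: none → 0
14: 8 → 1
8: none → 0
16: none → 0
Total inversions: 0 + 0 + 1 + 0 + 0 = 1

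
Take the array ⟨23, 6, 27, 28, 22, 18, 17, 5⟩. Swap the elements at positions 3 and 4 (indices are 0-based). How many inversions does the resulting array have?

Positions 3 and 4 hold 28 and 22; after swapping, the array is [23, 6, 27, 22, 28, 18, 17, 5].
For each element, count later entries that are smaller:
23 → 6, 22, 18, 17, 5 → 5
6 → 5 → 1
27 → 22, 18, 17, 5 → 4
22 → 18, 17, 5 → 3
28 → 18, 17, 5 → 3
18 → 17, 5 → 2
17 → 5 → 1
5 → none → 0
Sum: 5 + 1 + 4 + 3 + 3 + 2 + 1 + 0 = 19

19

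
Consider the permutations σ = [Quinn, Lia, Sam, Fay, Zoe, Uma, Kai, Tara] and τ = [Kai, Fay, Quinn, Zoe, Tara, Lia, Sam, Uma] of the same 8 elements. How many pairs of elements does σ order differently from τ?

Assign each item its position (1..8) in the first ordering, then rewrite the second ordering as that position sequence:
positions: Quinn→1, Lia→2, Sam→3, Fay→4, Zoe→5, Uma→6, Kai→7, Tara→8
second ordering as positions: [7, 4, 1, 5, 8, 2, 3, 6]
Discordant pairs = inversions in this position sequence.
7: 4, 1, 5, 2, 3, 6 → 6
4: 1, 2, 3 → 3
1: 0
5: 2, 3 → 2
8: 2, 3, 6 → 3
2: 0
3: 0
6: 0
Total: 6 + 3 + 0 + 2 + 3 + 0 + 0 + 0 = 14

There are 14 discordant pairs.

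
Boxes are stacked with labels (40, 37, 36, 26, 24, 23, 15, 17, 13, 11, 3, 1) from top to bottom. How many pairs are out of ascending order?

There are 65 inversions.

For each element, count later entries that are smaller:
40 → 37, 36, 26, 24, 23, 15, 17, 13, 11, 3, 1 → 11
37 → 36, 26, 24, 23, 15, 17, 13, 11, 3, 1 → 10
36 → 26, 24, 23, 15, 17, 13, 11, 3, 1 → 9
26 → 24, 23, 15, 17, 13, 11, 3, 1 → 8
24 → 23, 15, 17, 13, 11, 3, 1 → 7
23 → 15, 17, 13, 11, 3, 1 → 6
15 → 13, 11, 3, 1 → 4
17 → 13, 11, 3, 1 → 4
13 → 11, 3, 1 → 3
11 → 3, 1 → 2
3 → 1 → 1
1 → none → 0
Sum: 11 + 10 + 9 + 8 + 7 + 6 + 4 + 4 + 3 + 2 + 1 + 0 = 65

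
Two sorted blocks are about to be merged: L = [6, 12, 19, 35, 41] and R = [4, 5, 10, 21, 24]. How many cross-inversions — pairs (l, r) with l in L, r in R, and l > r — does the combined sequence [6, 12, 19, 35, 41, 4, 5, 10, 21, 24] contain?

18

For each element r of the right run, count left-run elements greater than r:
r = 4: 6, 12, 19, 35, 41 → 5
r = 5: 6, 12, 19, 35, 41 → 5
r = 10: 12, 19, 35, 41 → 4
r = 21: 35, 41 → 2
r = 24: 35, 41 → 2
Cross-inversions: 5 + 5 + 4 + 2 + 2 = 18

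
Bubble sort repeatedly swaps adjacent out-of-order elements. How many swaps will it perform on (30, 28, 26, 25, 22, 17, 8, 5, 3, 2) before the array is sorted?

45 swaps

Minimum adjacent swaps = number of inversions (each swap of adjacent out-of-order elements removes one inversion and no swap can remove more).
Count inversions — for each element, later elements that are smaller:
30: 28, 26, 25, 22, 17, 8, 5, 3, 2 → 9
28: 26, 25, 22, 17, 8, 5, 3, 2 → 8
26: 25, 22, 17, 8, 5, 3, 2 → 7
25: 22, 17, 8, 5, 3, 2 → 6
22: 17, 8, 5, 3, 2 → 5
17: 8, 5, 3, 2 → 4
8: 5, 3, 2 → 3
5: 3, 2 → 2
3: 2 → 1
2: none → 0
Total inversions: 9 + 8 + 7 + 6 + 5 + 4 + 3 + 2 + 1 + 0 = 45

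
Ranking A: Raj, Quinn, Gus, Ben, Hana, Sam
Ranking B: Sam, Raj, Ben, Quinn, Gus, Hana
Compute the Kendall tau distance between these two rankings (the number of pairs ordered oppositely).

Assign each item its position (1..6) in the first ordering, then rewrite the second ordering as that position sequence:
positions: Raj→1, Quinn→2, Gus→3, Ben→4, Hana→5, Sam→6
second ordering as positions: [6, 1, 4, 2, 3, 5]
Discordant pairs = inversions in this position sequence.
6: 1, 4, 2, 3, 5 → 5
1: 0
4: 2, 3 → 2
2: 0
3: 0
5: 0
Total: 5 + 0 + 2 + 0 + 0 + 0 = 7

7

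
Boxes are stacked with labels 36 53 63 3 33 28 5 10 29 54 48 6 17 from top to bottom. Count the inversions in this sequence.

45

Count, for each position, how many later elements it exceeds:
36 → 3, 33, 28, 5, 10, 29, 6, 17 → 8
53 → 3, 33, 28, 5, 10, 29, 48, 6, 17 → 9
63 → 3, 33, 28, 5, 10, 29, 54, 48, 6, 17 → 10
3 → none → 0
33 → 28, 5, 10, 29, 6, 17 → 6
28 → 5, 10, 6, 17 → 4
5 → none → 0
10 → 6 → 1
29 → 6, 17 → 2
54 → 48, 6, 17 → 3
48 → 6, 17 → 2
6 → none → 0
17 → none → 0
Sum: 8 + 9 + 10 + 0 + 6 + 4 + 0 + 1 + 2 + 3 + 2 + 0 + 0 = 45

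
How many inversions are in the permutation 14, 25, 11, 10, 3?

Listing every pair i<j with a[i]>a[j] (using 0-based positions):
(0,2): 14 > 11
(0,3): 14 > 10
(0,4): 14 > 3
(1,2): 25 > 11
(1,3): 25 > 10
(1,4): 25 > 3
(2,3): 11 > 10
(2,4): 11 > 3
(3,4): 10 > 3
That's 9 pairs.

9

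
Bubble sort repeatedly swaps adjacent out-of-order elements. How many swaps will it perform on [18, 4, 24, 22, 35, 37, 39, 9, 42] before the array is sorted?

The minimum number of adjacent swaps to sort an array equals its inversion count, since every such swap removes exactly one inversion.
Count inversions — for each element, later elements that are smaller:
18: 4, 9 → 2
4: none → 0
24: 22, 9 → 2
22: 9 → 1
35: 9 → 1
37: 9 → 1
39: 9 → 1
9: none → 0
42: none → 0
Total inversions: 2 + 0 + 2 + 1 + 1 + 1 + 1 + 0 + 0 = 8

8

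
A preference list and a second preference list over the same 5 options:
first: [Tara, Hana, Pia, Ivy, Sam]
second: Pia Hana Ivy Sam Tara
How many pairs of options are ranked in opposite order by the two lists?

5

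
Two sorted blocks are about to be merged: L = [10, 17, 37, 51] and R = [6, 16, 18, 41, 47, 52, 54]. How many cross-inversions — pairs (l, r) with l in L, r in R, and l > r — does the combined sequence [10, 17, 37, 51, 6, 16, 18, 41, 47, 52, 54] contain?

For each element r of the right run, count left-run elements greater than r:
r = 6: 10, 17, 37, 51 → 4
r = 16: 17, 37, 51 → 3
r = 18: 37, 51 → 2
r = 41: 51 → 1
r = 47: 51 → 1
r = 52: none → 0
r = 54: none → 0
Cross-inversions: 4 + 3 + 2 + 1 + 1 + 0 + 0 = 11

Split inversions: 11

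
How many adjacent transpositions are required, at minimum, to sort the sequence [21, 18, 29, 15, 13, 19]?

The minimum number of adjacent swaps to sort an array equals its inversion count, since every such swap removes exactly one inversion.
Count inversions — for each element, later elements that are smaller:
21: 18, 15, 13, 19 → 4
18: 15, 13 → 2
29: 15, 13, 19 → 3
15: 13 → 1
13: none → 0
19: none → 0
Total inversions: 4 + 2 + 3 + 1 + 0 + 0 = 10

10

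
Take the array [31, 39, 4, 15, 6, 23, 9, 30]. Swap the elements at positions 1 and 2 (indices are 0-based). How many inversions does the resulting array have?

14

Positions 1 and 2 hold 39 and 4; after swapping, the array is [31, 4, 39, 15, 6, 23, 9, 30].
Element-by-element contributions:
31: 6
4: 0
39: 5
15: 2
6: 0
23: 1
9: 0
30: 0
Sum: 6 + 0 + 5 + 2 + 0 + 1 + 0 + 0 = 14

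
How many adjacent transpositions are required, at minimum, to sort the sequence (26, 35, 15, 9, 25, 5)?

12 swaps

Minimum adjacent swaps = number of inversions (each swap of adjacent out-of-order elements removes one inversion and no swap can remove more).
Count inversions — for each element, later elements that are smaller:
26: 15, 9, 25, 5 → 4
35: 15, 9, 25, 5 → 4
15: 9, 5 → 2
9: 5 → 1
25: 5 → 1
5: none → 0
Total inversions: 4 + 4 + 2 + 1 + 1 + 0 = 12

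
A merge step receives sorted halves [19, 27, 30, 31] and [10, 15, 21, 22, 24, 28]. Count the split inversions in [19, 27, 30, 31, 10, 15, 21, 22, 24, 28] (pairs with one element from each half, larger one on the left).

19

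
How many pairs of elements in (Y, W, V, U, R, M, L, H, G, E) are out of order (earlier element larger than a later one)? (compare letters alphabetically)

Count, for each position, how many later elements it exceeds:
Y → W, V, U, R, M, L, H, G, E → 9
W → V, U, R, M, L, H, G, E → 8
V → U, R, M, L, H, G, E → 7
U → R, M, L, H, G, E → 6
R → M, L, H, G, E → 5
M → L, H, G, E → 4
L → H, G, E → 3
H → G, E → 2
G → E → 1
E → none → 0
Sum: 9 + 8 + 7 + 6 + 5 + 4 + 3 + 2 + 1 + 0 = 45

45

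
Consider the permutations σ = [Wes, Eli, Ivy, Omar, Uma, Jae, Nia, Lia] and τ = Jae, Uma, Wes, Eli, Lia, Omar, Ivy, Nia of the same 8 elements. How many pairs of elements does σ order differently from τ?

Assign each item its position (1..8) in the first ordering, then rewrite the second ordering as that position sequence:
positions: Wes→1, Eli→2, Ivy→3, Omar→4, Uma→5, Jae→6, Nia→7, Lia→8
second ordering as positions: [6, 5, 1, 2, 8, 4, 3, 7]
Discordant pairs = inversions in this position sequence.
6: 5, 1, 2, 4, 3 → 5
5: 1, 2, 4, 3 → 4
1: 0
2: 0
8: 4, 3, 7 → 3
4: 3 → 1
3: 0
7: 0
Total: 5 + 4 + 0 + 0 + 3 + 1 + 0 + 0 = 13

13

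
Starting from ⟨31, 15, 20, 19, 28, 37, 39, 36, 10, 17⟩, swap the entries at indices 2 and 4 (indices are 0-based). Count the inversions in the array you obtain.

23

Positions 2 and 4 hold 20 and 28; after swapping, the array is [31, 15, 28, 19, 20, 37, 39, 36, 10, 17].
Count, for each position, how many later elements it exceeds:
31 → 15, 28, 19, 20, 10, 17 → 6
15 → 10 → 1
28 → 19, 20, 10, 17 → 4
19 → 10, 17 → 2
20 → 10, 17 → 2
37 → 36, 10, 17 → 3
39 → 36, 10, 17 → 3
36 → 10, 17 → 2
10 → none → 0
17 → none → 0
Sum: 6 + 1 + 4 + 2 + 2 + 3 + 3 + 2 + 0 + 0 = 23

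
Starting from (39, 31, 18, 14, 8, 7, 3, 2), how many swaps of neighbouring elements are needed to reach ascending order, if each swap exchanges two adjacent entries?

Minimum adjacent swaps = number of inversions (each swap of adjacent out-of-order elements removes one inversion and no swap can remove more).
Count inversions — for each element, later elements that are smaller:
39: 31, 18, 14, 8, 7, 3, 2 → 7
31: 18, 14, 8, 7, 3, 2 → 6
18: 14, 8, 7, 3, 2 → 5
14: 8, 7, 3, 2 → 4
8: 7, 3, 2 → 3
7: 3, 2 → 2
3: 2 → 1
2: none → 0
Total inversions: 7 + 6 + 5 + 4 + 3 + 2 + 1 + 0 = 28

28 swaps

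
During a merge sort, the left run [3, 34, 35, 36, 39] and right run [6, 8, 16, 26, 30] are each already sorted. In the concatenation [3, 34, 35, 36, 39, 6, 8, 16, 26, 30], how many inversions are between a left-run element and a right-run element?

Count, for every r in R, how many entries of L exceed r:
r = 6: 34, 35, 36, 39 → 4
r = 8: 34, 35, 36, 39 → 4
r = 16: 34, 35, 36, 39 → 4
r = 26: 34, 35, 36, 39 → 4
r = 30: 34, 35, 36, 39 → 4
Cross-inversions: 4 + 4 + 4 + 4 + 4 = 20

20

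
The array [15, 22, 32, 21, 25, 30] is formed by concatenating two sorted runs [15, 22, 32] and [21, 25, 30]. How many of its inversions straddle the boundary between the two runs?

4

Count, for every r in R, how many entries of L exceed r:
r = 21: 22, 32 → 2
r = 25: 32 → 1
r = 30: 32 → 1
Cross-inversions: 2 + 1 + 1 = 4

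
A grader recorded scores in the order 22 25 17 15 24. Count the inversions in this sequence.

6

Inversion pairs (indices are 1-based):
(1,3): 22 > 17
(1,4): 22 > 15
(2,3): 25 > 17
(2,4): 25 > 15
(2,5): 25 > 24
(3,4): 17 > 15
That's 6 pairs.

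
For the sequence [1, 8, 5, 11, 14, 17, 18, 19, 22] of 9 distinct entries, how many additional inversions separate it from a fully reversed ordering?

Maximum inversions for 9 distinct elements is C(9, 2) = 9·8/2 = 36.
Current inversions — for each element, count later smaller elements:
1: 0
8: 1
5: 0
11: 0
14: 0
17: 0
18: 0
19: 0
22: 0
Current total: 0 + 1 + 0 + 0 + 0 + 0 + 0 + 0 + 0 = 1
Shortfall: 36 − 1 = 35

35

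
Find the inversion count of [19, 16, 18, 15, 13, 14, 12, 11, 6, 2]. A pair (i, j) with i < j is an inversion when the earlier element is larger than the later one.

43

Sweep left to right; for each value list the smaller values that follow it:
19: 9
16: 7
18: 7
15: 6
13: 4
14: 4
12: 3
11: 2
6: 1
2: 0
Sum: 9 + 7 + 7 + 6 + 4 + 4 + 3 + 2 + 1 + 0 = 43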